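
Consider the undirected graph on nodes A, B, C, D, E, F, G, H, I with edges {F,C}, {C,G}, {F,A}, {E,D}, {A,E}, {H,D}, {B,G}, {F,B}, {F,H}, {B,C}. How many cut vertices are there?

Removing F increases the component count from 2 to 3, so F is a cut vertex.
By contrast removing E leaves 2 components; it is not a cut vertex. No other vertex is a cut vertex either.

1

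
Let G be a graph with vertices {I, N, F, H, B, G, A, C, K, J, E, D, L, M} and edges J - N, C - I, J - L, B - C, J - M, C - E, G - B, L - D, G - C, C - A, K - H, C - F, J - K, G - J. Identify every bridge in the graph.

A-C, C-E, C-F, C-I, D-L, G-J, H-K, J-K, J-L, J-M, J-N

The edges on the cycle G-B-C-G are not bridges since each lies on that cycle.
But removing J - L disconnects J from L; removing M - J disconnects M from J; removing C - A disconnects C from A; removing G - J disconnects G from J — these are bridges.
In total 11 edges are bridges.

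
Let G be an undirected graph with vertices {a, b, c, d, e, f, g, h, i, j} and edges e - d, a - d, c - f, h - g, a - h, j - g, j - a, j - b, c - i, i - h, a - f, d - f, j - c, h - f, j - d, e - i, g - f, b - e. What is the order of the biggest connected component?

Starting from a we can reach a, b, c, d, e, f, g, h, i, j. That is one component of size 10.
The largest has 10 vertices.

10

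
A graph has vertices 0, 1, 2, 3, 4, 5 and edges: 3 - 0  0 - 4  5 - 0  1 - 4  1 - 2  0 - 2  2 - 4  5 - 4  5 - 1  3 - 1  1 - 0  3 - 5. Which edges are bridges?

none

The edges on the cycle 3-5-1-3 are not bridges since each lies on that cycle.
Every edge lies on some cycle, so there are no bridges.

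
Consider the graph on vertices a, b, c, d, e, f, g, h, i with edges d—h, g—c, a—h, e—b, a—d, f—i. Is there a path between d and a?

Yes

From d we can reach a, d, h, which includes a.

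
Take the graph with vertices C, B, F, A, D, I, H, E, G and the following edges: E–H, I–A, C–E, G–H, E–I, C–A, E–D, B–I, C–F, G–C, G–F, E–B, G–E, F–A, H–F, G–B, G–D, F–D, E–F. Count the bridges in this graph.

0

The edges on the cycle E-B-I-E are not bridges since each lies on that cycle.
Every edge lies on some cycle, so there are no bridges.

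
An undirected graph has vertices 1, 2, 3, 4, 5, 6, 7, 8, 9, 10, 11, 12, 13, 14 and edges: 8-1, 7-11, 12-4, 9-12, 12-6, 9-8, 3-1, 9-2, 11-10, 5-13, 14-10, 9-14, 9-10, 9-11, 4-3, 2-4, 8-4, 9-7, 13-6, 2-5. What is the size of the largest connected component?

Starting from 1 we can reach 1, 2, 3, 4, 5, 6, 7, 8, 9, 10, 11, 12, 13, 14. That is one component of size 14.
The largest has 14 vertices.

14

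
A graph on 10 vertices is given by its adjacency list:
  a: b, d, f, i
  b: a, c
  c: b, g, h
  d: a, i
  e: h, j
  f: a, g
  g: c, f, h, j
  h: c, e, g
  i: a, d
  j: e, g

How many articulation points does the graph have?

1

Removing a increases the component count from 1 to 2, so a is a cut vertex.
By contrast removing h leaves 1 component; it is not a cut vertex. No other vertex is a cut vertex either.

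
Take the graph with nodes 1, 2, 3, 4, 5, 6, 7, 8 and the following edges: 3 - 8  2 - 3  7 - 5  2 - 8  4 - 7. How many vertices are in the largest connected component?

6 is isolated — a component by itself.
1 is isolated — a component by itself.
Starting from 2 we can reach 2, 3, 8. That is one component of size 3.
Starting from 4 we can reach 4, 5, 7. That is one component of size 3.
The largest has 3 vertices.

3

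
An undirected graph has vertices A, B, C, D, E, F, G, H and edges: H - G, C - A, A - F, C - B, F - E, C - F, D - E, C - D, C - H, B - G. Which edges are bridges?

none

The edges on the cycle C-A-F-C are not bridges since each lies on that cycle.
Every edge lies on some cycle, so there are no bridges.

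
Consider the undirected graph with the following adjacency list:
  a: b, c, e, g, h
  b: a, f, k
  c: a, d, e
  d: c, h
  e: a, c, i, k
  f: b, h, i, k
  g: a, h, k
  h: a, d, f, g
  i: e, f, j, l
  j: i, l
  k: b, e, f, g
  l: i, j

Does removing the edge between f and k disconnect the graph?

After removing f-k, the path f-b-k still connects them, so the edge is not a bridge.

No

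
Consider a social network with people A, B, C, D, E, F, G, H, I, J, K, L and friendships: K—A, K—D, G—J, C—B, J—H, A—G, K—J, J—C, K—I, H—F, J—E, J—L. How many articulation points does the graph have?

Removing C increases the component count from 1 to 2, so C is a cut vertex.
Removing H increases the component count from 1 to 2, so H is a cut vertex.
Removing J increases the component count from 1 to 5, so J is a cut vertex.
Likewise K is a cut vertex.
By contrast removing F leaves 1 component; it is not a cut vertex. No other vertex is a cut vertex either.

4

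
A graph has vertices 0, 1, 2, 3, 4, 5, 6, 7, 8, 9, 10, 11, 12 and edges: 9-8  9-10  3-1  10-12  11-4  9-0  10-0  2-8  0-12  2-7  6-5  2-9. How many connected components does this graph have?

4

Starting from 1 we can reach 1, 3. That is one component of size 2.
Starting from 5 we can reach 5, 6. That is one component of size 2.
Starting from 4 we can reach 4, 11. That is one component of size 2.
Starting from 0 we can reach 0, 2, 7, 8, 9, 10, 12. That is one component of size 7.
Total: 4 components.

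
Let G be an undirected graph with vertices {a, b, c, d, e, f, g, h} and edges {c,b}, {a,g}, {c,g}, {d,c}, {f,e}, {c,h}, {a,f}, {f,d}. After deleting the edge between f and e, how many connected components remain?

Before removal there is 1 component.
f - e is a bridge — removing it separates f's side from e's side.
After removal: 2 components.

2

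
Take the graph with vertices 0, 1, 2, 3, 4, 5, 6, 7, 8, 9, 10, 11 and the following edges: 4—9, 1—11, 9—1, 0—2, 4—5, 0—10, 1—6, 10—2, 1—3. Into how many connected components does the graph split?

4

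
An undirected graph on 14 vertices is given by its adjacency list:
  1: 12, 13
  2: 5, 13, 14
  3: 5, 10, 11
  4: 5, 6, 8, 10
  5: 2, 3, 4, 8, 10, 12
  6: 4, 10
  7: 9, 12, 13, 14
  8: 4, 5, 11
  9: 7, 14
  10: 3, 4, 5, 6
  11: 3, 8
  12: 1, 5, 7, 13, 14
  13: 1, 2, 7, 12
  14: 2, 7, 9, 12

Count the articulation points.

Removing 5 increases the component count from 1 to 2, so 5 is a cut vertex.
By contrast removing 1 leaves 1 component; it is not a cut vertex. No other vertex is a cut vertex either.

1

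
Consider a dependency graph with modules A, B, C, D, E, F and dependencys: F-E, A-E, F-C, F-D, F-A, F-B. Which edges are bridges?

B-F, C-F, D-F

The edges on the cycle F-A-E-F are not bridges since each lies on that cycle.
But removing F-B disconnects F from B; removing F-D disconnects F from D; removing F-C disconnects F from C — these are bridges.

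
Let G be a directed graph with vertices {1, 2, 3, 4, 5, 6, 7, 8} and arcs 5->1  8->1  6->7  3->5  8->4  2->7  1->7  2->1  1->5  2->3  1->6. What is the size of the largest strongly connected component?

{1, 5} are all mutually reachable — one SCC of size 2.
{2} is an SCC by itself.
{7} is an SCC by itself.
{4} is an SCC by itself.
{3} is an SCC by itself.
(and 2 more singleton SCCs)
The largest has 2 vertices.

2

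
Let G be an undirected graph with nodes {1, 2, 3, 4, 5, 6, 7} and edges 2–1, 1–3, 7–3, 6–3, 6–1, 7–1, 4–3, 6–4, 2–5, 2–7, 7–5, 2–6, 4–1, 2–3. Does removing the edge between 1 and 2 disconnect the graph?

After removing 1–2, the path 1-6-2 still connects them, so the edge is not a bridge.

No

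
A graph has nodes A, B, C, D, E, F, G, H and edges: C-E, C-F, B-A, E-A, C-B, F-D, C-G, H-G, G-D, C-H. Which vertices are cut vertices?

Removing C increases the component count from 1 to 2, so C is a cut vertex.
By contrast removing E leaves 1 component; it is not a cut vertex. No other vertex is a cut vertex either.

C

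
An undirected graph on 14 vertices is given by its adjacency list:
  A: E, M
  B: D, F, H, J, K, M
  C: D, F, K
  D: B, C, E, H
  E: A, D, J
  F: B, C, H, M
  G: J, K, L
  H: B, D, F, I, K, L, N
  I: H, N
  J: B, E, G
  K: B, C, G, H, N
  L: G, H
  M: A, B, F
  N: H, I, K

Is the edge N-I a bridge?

No

After removing N-I, the path N-H-I still connects them, so the edge is not a bridge.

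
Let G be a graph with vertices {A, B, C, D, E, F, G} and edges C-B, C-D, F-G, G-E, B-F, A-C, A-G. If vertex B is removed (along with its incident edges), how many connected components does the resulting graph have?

With B gone, the remaining components are: {A, C, D, E, F, G}.
That is 1 component.

1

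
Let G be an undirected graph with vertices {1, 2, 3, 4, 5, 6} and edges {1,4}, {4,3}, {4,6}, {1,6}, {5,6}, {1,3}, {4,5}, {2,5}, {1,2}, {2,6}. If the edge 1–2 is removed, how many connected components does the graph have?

1

1 and 2 are still connected via 1-6-2, so the component count stays at 1.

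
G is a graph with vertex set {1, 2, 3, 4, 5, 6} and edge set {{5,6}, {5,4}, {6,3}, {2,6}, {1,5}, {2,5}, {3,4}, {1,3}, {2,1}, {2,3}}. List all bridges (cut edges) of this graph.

The edges on the cycle 2-1-5-4-3-6-2 are not bridges since each lies on that cycle.
Every edge lies on some cycle, so there are no bridges.

none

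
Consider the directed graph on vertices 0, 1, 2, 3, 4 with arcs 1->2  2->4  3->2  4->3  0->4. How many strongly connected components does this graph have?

3

{2, 3, 4} are all mutually reachable — one SCC of size 3.
{1} is an SCC by itself.
{0} is an SCC by itself.
That gives 3 strongly connected components.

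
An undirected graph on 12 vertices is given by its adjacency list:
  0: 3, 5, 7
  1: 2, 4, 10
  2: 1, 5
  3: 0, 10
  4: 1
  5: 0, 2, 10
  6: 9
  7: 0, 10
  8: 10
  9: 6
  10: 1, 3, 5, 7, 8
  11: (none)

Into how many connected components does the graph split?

3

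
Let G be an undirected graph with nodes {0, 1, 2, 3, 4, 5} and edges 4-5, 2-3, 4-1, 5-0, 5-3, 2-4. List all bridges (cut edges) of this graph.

The edges on the cycle 2-4-5-3-2 are not bridges since each lies on that cycle.
But removing 5-0 disconnects 5 from 0; removing 4-1 disconnects 4 from 1 — these are bridges.

0-5, 1-4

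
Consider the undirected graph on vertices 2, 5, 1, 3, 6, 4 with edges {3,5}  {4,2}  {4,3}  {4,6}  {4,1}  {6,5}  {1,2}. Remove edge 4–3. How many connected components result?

1

4 and 3 are still connected via 4-6-5-3, so the component count stays at 1.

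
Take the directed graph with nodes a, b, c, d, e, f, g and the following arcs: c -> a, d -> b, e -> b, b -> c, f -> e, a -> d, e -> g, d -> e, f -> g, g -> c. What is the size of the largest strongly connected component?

6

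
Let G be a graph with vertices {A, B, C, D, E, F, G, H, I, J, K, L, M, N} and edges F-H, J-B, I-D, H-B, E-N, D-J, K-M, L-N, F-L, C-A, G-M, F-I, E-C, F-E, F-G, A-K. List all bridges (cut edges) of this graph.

none

The edges on the cycle F-L-N-E-F are not bridges since each lies on that cycle.
Every edge lies on some cycle, so there are no bridges.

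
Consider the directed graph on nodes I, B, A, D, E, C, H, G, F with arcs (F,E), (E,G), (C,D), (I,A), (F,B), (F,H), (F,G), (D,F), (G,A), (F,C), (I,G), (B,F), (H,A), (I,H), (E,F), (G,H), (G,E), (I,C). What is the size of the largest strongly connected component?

6

{B, C, D, E, F, G} are all mutually reachable — one SCC of size 6.
{H} is an SCC by itself.
{I} is an SCC by itself.
{A} is an SCC by itself.
The largest has 6 vertices.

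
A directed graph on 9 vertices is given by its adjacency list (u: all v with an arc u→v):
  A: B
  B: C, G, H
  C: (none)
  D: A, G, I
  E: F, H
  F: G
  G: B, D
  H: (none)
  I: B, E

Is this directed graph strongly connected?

No

There is no directed path from H to A, so the graph is not strongly connected.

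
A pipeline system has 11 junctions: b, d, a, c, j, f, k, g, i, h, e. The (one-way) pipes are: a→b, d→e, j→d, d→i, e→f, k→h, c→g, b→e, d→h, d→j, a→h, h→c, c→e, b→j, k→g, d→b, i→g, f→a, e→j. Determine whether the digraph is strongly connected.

No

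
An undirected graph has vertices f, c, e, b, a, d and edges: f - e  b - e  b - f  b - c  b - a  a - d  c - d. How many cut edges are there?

0

The edges on the cycle b-f-e-b are not bridges since each lies on that cycle.
Every edge lies on some cycle, so there are no bridges.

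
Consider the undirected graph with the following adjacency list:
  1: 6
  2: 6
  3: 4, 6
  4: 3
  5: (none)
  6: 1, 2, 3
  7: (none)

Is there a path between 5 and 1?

No

The component containing 5 is {5}, and 1 is not in it.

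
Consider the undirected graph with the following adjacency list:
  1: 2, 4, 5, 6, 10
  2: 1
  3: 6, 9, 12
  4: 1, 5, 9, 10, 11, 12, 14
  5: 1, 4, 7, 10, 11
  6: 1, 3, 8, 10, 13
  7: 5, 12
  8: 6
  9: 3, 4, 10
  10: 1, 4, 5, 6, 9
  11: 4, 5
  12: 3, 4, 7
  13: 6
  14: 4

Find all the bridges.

The edges on the cycle 1-5-7-12-3-6-1 are not bridges since each lies on that cycle.
But removing 4-14 disconnects 4 from 14; removing 2-1 disconnects 2 from 1; removing 8-6 disconnects 8 from 6; removing 13-6 disconnects 13 from 6 — these are bridges.

1-2, 13-6, 14-4, 6-8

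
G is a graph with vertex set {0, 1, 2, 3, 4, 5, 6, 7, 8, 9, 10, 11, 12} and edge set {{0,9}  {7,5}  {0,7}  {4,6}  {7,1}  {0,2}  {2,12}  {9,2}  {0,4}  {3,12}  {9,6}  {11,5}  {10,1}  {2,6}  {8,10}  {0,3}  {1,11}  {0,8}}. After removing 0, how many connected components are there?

2

With 0 gone, the remaining components are: {1, 5, 7, 8, 10, 11}; {2, 3, 4, 6, 9, 12}.
That is 2 components.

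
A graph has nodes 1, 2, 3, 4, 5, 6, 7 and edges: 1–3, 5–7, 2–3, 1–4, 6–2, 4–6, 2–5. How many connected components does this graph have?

Starting from 1 we can reach 1, 2, 3, 4, 5, 6, 7. That is one component of size 7.
Total: 1 component.

1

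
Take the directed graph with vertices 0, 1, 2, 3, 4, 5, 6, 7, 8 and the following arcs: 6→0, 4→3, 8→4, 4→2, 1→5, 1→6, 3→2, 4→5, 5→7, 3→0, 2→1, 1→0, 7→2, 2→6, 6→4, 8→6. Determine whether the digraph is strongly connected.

There is no directed path from 4 to 8, so the graph is not strongly connected.

No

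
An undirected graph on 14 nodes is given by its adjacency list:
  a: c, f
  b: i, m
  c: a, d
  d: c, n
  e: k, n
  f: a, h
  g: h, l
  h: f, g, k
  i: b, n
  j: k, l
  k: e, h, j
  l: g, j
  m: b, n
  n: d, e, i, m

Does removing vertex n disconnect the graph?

Yes

Deleting n raises the number of components from 1 to 2, so n is a cut vertex.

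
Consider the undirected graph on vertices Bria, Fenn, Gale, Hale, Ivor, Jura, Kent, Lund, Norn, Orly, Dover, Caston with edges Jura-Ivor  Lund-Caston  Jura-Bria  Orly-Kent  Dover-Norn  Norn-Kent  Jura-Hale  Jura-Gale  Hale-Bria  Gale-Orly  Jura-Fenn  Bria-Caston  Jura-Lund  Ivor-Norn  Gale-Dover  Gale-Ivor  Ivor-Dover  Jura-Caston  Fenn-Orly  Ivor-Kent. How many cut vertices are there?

1

Removing Jura increases the component count from 1 to 2, so Jura is a cut vertex.
By contrast removing Gale leaves 1 component; it is not a cut vertex. No other vertex is a cut vertex either.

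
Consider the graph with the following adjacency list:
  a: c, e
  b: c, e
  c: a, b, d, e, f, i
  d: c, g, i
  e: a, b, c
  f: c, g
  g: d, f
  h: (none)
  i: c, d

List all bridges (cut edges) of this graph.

none

The edges on the cycle c-a-e-c are not bridges since each lies on that cycle.
Every edge lies on some cycle, so there are no bridges.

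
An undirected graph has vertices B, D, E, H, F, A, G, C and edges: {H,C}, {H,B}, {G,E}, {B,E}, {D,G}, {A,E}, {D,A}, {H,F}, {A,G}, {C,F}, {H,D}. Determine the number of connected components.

Starting from A we can reach A, B, C, D, E, F, G, H. That is one component of size 8.
Total: 1 component.

1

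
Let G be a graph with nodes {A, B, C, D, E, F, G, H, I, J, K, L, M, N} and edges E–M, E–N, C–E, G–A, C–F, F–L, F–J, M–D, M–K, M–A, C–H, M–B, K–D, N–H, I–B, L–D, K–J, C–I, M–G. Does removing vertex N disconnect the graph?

Deleting N leaves 1 component (was 1) (its neighbors E, H remain connected to each other), so N is not a cut vertex.

No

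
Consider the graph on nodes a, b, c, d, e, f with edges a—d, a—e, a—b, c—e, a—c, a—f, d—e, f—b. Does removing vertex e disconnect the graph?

No

Deleting e leaves 1 component (was 1) (its neighbors a, c, d remain connected to each other), so e is not a cut vertex.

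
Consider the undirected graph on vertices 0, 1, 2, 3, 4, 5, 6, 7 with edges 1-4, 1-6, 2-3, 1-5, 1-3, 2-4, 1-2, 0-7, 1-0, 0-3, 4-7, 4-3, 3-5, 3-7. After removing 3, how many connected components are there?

1

With 3 gone, the remaining components are: {0, 1, 2, 4, 5, 6, 7}.
That is 1 component.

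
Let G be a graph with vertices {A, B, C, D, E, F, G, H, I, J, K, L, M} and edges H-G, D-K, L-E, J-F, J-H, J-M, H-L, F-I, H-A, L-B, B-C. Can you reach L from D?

No

The component containing D is {D, K}, and L is not in it.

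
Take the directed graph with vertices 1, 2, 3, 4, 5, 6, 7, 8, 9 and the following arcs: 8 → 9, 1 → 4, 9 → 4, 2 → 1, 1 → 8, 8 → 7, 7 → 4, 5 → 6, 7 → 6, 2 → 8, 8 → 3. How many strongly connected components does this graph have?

9

{1} is an SCC by itself.
{4} is an SCC by itself.
{7} is an SCC by itself.
{2} is an SCC by itself.
{5} is an SCC by itself.
(and 4 more singleton SCCs)
That gives 9 strongly connected components.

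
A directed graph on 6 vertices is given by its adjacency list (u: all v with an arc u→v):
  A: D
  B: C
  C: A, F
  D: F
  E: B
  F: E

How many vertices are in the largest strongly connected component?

6

{A, B, C, D, E, F} are all mutually reachable — one SCC of size 6.
The largest has 6 vertices.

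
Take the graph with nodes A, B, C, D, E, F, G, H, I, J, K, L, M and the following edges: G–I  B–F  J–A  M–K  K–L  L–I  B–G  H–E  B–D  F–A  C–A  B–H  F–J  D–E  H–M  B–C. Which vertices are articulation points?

Removing B increases the component count from 1 to 2, so B is a cut vertex.
By contrast removing F leaves 1 component; it is not a cut vertex. No other vertex is a cut vertex either.

B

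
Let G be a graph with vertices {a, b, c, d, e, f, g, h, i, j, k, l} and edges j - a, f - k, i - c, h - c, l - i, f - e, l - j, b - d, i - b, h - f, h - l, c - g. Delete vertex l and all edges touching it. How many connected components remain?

2

With l gone, the remaining components are: {a, j}; {b, c, d, e, f, g, h, i, k}.
That is 2 components.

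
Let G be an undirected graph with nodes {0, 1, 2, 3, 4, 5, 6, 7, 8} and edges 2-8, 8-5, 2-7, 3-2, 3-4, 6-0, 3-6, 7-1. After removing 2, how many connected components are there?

With 2 gone, the remaining components are: {1, 7}; {5, 8}; {0, 3, 4, 6}.
That is 3 components.

3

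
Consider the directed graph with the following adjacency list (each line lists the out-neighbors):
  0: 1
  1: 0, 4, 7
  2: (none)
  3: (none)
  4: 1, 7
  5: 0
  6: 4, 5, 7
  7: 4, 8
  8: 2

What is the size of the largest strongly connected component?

4

{0, 1, 4, 7} are all mutually reachable — one SCC of size 4.
{8} is an SCC by itself.
{5} is an SCC by itself.
{2} is an SCC by itself.
{3} is an SCC by itself.
(and 1 more singleton SCC)
The largest has 4 vertices.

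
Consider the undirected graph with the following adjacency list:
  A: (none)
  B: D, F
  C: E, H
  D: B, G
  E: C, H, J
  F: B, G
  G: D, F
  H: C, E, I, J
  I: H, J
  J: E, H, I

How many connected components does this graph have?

3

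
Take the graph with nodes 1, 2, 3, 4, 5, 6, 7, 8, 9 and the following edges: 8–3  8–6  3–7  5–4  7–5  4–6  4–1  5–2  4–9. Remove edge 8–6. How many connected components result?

8 and 6 are still connected via 8-3-7-5-4-6, so the component count stays at 1.

1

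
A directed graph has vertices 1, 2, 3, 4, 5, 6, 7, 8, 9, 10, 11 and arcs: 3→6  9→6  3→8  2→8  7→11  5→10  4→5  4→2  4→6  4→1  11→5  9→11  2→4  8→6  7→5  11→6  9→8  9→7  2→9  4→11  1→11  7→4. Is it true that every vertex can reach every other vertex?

There is no directed path from 5 to 4, so the graph is not strongly connected.

No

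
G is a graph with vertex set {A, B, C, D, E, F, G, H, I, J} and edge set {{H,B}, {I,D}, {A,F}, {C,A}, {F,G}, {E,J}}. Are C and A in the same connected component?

Yes

From C we can reach A, C, F, G, which includes A.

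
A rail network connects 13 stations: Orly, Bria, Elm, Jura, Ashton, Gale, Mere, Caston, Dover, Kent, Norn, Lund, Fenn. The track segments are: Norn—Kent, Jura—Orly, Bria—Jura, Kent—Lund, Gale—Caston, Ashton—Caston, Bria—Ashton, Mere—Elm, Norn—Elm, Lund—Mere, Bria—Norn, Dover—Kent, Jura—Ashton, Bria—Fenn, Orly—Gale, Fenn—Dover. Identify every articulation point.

Bria

Removing Bria increases the component count from 1 to 2, so Bria is a cut vertex.
By contrast removing Norn leaves 1 component; it is not a cut vertex. No other vertex is a cut vertex either.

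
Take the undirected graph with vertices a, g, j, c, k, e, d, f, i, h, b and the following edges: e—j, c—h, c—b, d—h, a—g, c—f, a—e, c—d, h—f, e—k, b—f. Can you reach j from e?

From e we can reach a, e, g, j, k, which includes j.

Yes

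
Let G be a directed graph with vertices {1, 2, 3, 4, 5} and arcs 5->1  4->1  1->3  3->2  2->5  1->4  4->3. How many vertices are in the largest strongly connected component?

5

{1, 2, 3, 4, 5} are all mutually reachable — one SCC of size 5.
The largest has 5 vertices.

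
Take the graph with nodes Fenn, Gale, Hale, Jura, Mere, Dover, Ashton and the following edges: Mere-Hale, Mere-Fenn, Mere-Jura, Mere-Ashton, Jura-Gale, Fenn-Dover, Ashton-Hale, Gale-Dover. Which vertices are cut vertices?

Removing Mere increases the component count from 1 to 2, so Mere is a cut vertex.
By contrast removing Ashton leaves 1 component; it is not a cut vertex. No other vertex is a cut vertex either.

Mere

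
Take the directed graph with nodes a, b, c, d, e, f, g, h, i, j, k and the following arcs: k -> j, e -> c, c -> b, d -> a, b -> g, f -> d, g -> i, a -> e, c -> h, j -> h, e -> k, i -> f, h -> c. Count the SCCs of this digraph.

1

{a, b, c, d, e, f, g, h, i, j, k} are all mutually reachable — one SCC of size 11.
That gives 1 strongly connected component.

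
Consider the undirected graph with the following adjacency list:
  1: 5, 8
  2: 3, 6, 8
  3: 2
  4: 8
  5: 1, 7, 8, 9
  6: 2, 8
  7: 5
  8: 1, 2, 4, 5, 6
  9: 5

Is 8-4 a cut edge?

Yes

Removing 8-4 leaves no path between 8 and 4: the component count goes from 1 to 2. So it is a bridge.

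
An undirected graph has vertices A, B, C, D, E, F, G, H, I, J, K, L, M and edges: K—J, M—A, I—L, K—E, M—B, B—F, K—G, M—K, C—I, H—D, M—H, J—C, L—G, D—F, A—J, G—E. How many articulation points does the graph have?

Removing M increases the component count from 1 to 2, so M is a cut vertex.
By contrast removing D leaves 1 component; it is not a cut vertex. No other vertex is a cut vertex either.

1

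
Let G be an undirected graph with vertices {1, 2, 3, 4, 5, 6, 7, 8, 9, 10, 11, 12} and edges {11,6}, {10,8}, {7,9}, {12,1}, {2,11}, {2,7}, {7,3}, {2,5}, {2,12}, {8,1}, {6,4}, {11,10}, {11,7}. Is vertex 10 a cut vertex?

Deleting 10 leaves 1 component (was 1) (its neighbors 8, 11 remain connected to each other), so 10 is not a cut vertex.

No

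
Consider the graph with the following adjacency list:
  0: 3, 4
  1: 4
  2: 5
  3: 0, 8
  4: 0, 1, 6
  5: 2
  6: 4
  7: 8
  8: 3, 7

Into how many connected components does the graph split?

2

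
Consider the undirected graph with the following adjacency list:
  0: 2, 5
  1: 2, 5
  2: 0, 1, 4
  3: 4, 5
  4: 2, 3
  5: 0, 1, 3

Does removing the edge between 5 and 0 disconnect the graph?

After removing 5-0, the path 5-1-2-0 still connects them, so the edge is not a bridge.

No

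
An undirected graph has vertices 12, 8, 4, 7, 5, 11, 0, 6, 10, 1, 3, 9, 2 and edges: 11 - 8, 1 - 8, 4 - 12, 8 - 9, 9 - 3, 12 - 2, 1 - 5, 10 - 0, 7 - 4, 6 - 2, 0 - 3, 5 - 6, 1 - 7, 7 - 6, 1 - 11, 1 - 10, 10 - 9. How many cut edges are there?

The edges on the cycle 10-0-3-9-10 are not bridges since each lies on that cycle.
Every edge lies on some cycle, so there are no bridges.

0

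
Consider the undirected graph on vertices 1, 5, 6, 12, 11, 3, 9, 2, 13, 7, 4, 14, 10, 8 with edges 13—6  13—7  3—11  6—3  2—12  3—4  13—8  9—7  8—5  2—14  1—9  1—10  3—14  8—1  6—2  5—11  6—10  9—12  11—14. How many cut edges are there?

1

The edges on the cycle 13-8-1-9-12-2-6-13 are not bridges since each lies on that cycle.
But removing 4—3 disconnects 4 from 3 — this is a bridge.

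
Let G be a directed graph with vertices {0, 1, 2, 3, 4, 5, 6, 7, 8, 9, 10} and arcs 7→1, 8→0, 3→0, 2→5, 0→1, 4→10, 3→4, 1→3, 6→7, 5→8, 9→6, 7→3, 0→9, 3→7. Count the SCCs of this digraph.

6

{0, 1, 3, 6, 7, 9} are all mutually reachable — one SCC of size 6.
{8} is an SCC by itself.
{4} is an SCC by itself.
{10} is an SCC by itself.
{2} is an SCC by itself.
(and 1 more singleton SCC)
That gives 6 strongly connected components.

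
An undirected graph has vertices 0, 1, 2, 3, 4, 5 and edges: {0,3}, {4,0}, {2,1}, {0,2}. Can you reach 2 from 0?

Yes

From 0 we can reach 0, 1, 2, 3, 4, which includes 2.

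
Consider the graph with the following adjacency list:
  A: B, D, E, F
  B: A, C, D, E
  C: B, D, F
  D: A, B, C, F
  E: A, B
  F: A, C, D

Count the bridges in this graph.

The edges on the cycle B-C-F-D-A-B are not bridges since each lies on that cycle.
Every edge lies on some cycle, so there are no bridges.

0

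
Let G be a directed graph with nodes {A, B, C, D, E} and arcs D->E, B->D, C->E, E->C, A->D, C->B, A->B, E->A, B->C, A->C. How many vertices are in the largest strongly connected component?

{A, B, C, D, E} are all mutually reachable — one SCC of size 5.
The largest has 5 vertices.

5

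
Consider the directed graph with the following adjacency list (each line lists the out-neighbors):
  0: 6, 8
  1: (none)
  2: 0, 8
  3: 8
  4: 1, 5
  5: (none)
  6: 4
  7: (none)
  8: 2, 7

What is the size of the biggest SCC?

3

{0, 2, 8} are all mutually reachable — one SCC of size 3.
{6} is an SCC by itself.
{4} is an SCC by itself.
{5} is an SCC by itself.
{7} is an SCC by itself.
(and 2 more singleton SCCs)
The largest has 3 vertices.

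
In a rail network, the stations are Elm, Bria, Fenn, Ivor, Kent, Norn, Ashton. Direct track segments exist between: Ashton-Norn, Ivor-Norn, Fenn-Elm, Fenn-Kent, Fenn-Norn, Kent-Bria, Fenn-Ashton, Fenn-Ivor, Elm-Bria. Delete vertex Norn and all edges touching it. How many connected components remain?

With Norn gone, the remaining components are: {Elm, Bria, Fenn, Ivor, Kent, Ashton}.
That is 1 component.

1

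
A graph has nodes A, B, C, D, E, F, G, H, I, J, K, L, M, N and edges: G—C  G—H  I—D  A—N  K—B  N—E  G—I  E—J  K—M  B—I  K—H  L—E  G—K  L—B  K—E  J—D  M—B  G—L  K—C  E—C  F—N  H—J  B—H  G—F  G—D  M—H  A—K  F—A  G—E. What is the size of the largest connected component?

14

Starting from A we can reach A, B, C, D, E, F, G, H, I, J, K, L, M, N. That is one component of size 14.
The largest has 14 vertices.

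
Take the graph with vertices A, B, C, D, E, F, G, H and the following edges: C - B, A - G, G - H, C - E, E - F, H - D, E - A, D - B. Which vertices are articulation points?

E

Removing E increases the component count from 1 to 2, so E is a cut vertex.
By contrast removing H leaves 1 component; it is not a cut vertex. No other vertex is a cut vertex either.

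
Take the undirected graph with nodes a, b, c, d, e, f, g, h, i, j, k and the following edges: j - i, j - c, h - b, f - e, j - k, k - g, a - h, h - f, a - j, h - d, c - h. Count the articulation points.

Removing f increases the component count from 1 to 2, so f is a cut vertex.
Removing h increases the component count from 1 to 4, so h is a cut vertex.
Removing j increases the component count from 1 to 3, so j is a cut vertex.
Likewise k is a cut vertex.
By contrast removing b leaves 1 component; it is not a cut vertex. No other vertex is a cut vertex either.

4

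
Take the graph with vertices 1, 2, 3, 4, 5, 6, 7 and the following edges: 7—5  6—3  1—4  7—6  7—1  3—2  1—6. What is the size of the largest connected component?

Starting from 1 we can reach 1, 2, 3, 4, 5, 6, 7. That is one component of size 7.
The largest has 7 vertices.

7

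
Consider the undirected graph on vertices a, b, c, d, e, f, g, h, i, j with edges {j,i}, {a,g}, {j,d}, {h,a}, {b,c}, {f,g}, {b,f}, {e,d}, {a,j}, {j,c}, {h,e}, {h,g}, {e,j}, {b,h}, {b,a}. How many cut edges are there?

1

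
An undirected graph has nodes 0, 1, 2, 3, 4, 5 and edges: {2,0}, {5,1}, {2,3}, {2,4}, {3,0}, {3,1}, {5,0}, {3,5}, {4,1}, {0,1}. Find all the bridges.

The edges on the cycle 2-4-1-3-2 are not bridges since each lies on that cycle.
Every edge lies on some cycle, so there are no bridges.

none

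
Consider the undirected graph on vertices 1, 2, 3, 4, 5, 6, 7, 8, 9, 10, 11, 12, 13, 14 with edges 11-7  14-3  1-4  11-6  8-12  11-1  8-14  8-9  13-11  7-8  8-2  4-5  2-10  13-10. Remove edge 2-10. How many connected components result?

1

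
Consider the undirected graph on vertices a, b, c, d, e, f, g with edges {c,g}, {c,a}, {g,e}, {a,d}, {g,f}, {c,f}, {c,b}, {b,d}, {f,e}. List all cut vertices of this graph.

Removing c increases the component count from 1 to 2, so c is a cut vertex.
By contrast removing d leaves 1 component; it is not a cut vertex. No other vertex is a cut vertex either.

c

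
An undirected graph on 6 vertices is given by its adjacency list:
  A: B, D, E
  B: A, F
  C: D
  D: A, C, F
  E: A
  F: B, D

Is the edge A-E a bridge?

Removing A-E leaves no path between A and E: the component count goes from 1 to 2. So it is a bridge.

Yes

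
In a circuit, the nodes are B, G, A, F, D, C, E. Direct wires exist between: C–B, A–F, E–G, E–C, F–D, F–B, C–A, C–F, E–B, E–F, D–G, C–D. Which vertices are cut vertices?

none

Removing G, for instance, still leaves 1 component. No single vertex removal increases the component count — the graph has no articulation points.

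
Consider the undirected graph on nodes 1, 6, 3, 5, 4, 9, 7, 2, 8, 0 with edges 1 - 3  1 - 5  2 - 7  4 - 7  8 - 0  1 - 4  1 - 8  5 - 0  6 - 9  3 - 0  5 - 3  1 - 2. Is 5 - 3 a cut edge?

No

After removing 5 - 3, the path 5-1-3 still connects them, so the edge is not a bridge.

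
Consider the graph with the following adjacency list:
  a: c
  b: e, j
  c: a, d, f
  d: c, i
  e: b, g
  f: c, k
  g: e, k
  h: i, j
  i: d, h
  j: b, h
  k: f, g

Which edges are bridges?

a-c

The edges on the cycle f-c-d-i-h-j-b-e-g-k-f are not bridges since each lies on that cycle.
But removing c-a disconnects c from a — this is a bridge.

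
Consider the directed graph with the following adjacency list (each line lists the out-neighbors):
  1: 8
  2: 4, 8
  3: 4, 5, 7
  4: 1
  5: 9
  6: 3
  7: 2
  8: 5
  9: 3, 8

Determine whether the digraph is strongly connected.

No

There is no directed path from 9 to 6, so the graph is not strongly connected.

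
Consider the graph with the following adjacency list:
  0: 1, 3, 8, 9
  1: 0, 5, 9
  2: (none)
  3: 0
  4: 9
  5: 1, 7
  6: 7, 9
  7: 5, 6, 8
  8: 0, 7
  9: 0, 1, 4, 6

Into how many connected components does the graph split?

2

2 is isolated — a component by itself.
Starting from 0 we can reach 0, 1, 3, 4, 5, 6, 7, 8, 9. That is one component of size 9.
Total: 2 components.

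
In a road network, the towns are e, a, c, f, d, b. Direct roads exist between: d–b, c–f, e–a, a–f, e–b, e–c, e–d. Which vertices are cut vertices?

Removing e increases the component count from 1 to 2, so e is a cut vertex.
By contrast removing b leaves 1 component; it is not a cut vertex. No other vertex is a cut vertex either.

e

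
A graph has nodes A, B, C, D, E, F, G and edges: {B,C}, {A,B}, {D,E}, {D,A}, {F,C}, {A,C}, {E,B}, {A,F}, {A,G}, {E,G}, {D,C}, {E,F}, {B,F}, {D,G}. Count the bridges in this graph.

The edges on the cycle D-A-G-D are not bridges since each lies on that cycle.
Every edge lies on some cycle, so there are no bridges.

0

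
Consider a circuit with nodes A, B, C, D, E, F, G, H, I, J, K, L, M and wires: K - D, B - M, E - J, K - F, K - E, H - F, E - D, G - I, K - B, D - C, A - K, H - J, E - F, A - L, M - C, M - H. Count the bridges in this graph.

3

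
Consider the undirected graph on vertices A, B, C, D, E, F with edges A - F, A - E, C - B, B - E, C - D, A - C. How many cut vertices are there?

Removing A increases the component count from 1 to 2, so A is a cut vertex.
Removing C increases the component count from 1 to 2, so C is a cut vertex.
By contrast removing F leaves 1 component; it is not a cut vertex. No other vertex is a cut vertex either.

2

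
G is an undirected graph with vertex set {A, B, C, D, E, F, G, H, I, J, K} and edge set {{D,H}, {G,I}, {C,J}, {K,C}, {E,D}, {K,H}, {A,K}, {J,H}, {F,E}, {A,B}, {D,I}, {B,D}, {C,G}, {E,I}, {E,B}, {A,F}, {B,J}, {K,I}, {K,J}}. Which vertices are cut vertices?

Removing F, for instance, still leaves 1 component. No single vertex removal increases the component count — the graph has no articulation points.

none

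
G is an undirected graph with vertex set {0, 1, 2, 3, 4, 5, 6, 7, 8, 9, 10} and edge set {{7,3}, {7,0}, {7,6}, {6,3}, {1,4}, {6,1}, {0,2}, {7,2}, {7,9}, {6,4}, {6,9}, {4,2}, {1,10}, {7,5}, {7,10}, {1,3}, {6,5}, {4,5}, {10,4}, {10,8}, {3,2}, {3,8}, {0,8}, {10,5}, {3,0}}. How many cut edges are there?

0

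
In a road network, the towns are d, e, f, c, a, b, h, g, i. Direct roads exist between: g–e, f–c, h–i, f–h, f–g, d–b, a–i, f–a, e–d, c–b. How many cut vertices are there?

1

Removing f increases the component count from 1 to 2, so f is a cut vertex.
By contrast removing h leaves 1 component; it is not a cut vertex. No other vertex is a cut vertex either.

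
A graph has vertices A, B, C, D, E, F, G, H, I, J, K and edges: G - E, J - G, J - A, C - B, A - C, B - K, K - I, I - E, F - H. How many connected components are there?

D is isolated — a component by itself.
Starting from F we can reach F, H. That is one component of size 2.
Starting from A we can reach A, B, C, E, G, I, J, K. That is one component of size 8.
Total: 3 components.

3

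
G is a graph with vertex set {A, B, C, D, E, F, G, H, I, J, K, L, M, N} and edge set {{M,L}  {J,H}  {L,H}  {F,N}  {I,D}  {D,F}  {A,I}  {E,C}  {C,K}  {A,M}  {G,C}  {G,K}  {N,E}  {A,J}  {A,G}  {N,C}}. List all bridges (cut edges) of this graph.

none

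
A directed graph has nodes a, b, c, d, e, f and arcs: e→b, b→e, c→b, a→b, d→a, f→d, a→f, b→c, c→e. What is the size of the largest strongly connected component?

3

{a, d, f} are all mutually reachable — one SCC of size 3.
{b, c, e} are all mutually reachable — one SCC of size 3.
The largest has 3 vertices.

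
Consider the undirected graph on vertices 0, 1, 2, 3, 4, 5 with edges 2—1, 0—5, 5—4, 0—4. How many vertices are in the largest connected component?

3

3 is isolated — a component by itself.
Starting from 1 we can reach 1, 2. That is one component of size 2.
Starting from 0 we can reach 0, 4, 5. That is one component of size 3.
The largest has 3 vertices.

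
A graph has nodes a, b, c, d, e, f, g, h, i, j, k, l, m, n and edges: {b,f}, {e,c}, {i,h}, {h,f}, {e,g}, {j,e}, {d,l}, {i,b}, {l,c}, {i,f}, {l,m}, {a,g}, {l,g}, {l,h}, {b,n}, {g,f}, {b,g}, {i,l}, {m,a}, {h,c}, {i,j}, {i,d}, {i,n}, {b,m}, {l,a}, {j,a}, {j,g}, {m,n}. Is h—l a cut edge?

No

After removing h—l, the path h-i-l still connects them, so the edge is not a bridge.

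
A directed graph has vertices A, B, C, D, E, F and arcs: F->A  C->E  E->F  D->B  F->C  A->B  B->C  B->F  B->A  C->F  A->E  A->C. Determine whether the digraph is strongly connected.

No

There is no directed path from F to D, so the graph is not strongly connected.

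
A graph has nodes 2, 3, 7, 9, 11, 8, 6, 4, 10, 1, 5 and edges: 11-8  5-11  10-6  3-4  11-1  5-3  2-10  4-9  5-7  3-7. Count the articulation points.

5

Removing 3 increases the component count from 2 to 3, so 3 is a cut vertex.
Removing 4 increases the component count from 2 to 3, so 4 is a cut vertex.
Removing 5 increases the component count from 2 to 3, so 5 is a cut vertex.
Likewise 10, 11 are cut vertices.
By contrast removing 8 leaves 2 components; it is not a cut vertex. No other vertex is a cut vertex either.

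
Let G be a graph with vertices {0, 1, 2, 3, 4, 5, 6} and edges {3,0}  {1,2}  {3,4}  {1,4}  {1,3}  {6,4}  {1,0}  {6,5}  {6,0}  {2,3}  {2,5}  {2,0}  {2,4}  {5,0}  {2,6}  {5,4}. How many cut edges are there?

0

The edges on the cycle 2-6-5-4-2 are not bridges since each lies on that cycle.
Every edge lies on some cycle, so there are no bridges.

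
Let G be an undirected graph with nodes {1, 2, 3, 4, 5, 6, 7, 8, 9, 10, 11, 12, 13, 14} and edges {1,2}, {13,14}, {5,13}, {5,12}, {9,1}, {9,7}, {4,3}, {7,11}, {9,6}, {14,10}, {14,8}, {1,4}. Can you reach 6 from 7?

Yes

From 7 we can reach 1, 2, 3, 4, 6, 7, 9, 11, which includes 6.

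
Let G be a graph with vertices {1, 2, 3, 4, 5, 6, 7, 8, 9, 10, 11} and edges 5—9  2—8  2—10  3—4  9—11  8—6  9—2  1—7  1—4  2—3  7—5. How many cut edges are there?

The edges on the cycle 1-7-5-9-2-3-4-1 are not bridges since each lies on that cycle.
But removing 10—2 disconnects 10 from 2; removing 8—6 disconnects 8 from 6; removing 8—2 disconnects 8 from 2; removing 9—11 disconnects 9 from 11 — these are bridges.
That makes 4 bridges.

4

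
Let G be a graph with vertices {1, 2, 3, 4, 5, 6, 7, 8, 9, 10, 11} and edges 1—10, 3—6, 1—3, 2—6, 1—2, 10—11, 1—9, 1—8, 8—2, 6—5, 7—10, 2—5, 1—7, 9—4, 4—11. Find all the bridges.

none

The edges on the cycle 1-9-4-11-10-1 are not bridges since each lies on that cycle.
Every edge lies on some cycle, so there are no bridges.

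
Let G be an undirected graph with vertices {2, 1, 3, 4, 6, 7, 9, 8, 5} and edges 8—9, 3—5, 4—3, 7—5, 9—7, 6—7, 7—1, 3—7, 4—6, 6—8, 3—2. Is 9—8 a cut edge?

After removing 9—8, the path 9-7-6-8 still connects them, so the edge is not a bridge.

No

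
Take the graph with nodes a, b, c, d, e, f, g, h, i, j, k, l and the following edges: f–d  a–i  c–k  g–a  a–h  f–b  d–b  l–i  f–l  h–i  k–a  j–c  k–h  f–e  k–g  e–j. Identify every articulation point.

Removing f increases the component count from 1 to 2, so f is a cut vertex.
By contrast removing g leaves 1 component; it is not a cut vertex. No other vertex is a cut vertex either.

f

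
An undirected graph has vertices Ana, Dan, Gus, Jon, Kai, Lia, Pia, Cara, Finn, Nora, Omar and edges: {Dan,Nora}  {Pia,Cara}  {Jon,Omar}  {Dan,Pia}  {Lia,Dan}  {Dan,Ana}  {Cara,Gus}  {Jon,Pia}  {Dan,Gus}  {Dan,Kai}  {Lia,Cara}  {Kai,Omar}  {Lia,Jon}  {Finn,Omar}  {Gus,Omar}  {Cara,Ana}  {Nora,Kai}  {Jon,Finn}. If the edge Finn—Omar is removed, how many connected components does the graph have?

Finn and Omar are still connected via Finn-Jon-Omar, so the component count stays at 1.

1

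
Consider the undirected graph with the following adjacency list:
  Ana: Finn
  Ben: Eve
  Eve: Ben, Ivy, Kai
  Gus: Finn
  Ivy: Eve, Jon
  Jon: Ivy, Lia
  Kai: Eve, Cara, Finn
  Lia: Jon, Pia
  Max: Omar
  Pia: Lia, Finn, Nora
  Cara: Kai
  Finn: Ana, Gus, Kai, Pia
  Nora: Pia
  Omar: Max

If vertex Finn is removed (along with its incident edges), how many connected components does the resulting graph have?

4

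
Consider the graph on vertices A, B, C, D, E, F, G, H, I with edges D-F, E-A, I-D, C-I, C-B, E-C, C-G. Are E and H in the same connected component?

The component containing E is {A, B, C, D, E, F, G, I}, and H is not in it.

No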